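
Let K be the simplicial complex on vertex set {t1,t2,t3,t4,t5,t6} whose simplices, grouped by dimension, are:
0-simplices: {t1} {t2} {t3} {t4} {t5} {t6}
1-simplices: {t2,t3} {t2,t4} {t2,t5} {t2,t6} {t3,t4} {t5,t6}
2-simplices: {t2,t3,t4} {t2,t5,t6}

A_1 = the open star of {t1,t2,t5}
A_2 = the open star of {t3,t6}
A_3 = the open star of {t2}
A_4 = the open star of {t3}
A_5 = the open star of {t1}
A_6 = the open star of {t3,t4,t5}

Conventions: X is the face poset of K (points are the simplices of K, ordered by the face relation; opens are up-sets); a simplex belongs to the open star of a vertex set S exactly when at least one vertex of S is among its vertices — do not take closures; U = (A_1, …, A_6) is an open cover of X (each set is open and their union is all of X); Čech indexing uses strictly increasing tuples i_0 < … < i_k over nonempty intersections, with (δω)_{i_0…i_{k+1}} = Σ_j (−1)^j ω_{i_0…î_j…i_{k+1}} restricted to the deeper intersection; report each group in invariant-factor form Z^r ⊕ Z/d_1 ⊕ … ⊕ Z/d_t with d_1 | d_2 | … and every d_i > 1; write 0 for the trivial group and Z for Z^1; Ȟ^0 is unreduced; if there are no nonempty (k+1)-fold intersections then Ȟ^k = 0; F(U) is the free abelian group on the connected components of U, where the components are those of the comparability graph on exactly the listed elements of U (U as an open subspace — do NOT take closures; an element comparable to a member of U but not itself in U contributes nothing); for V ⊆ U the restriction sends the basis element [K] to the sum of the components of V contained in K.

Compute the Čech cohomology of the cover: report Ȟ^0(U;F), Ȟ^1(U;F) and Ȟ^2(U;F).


nonempty overlaps:
  A1={{t1},{t2},{t5},{t2,t3},{t2,t4},{t2,t5},{t2,t6},{t5,t6},{t2,t3,t4},{t2,t5,t6}} A2={{t3},{t6},{t2,t3},{t2,t6},{t3,t4},{t5,t6},{t2,t3,t4},{t2,t5,t6}} A3={{t2},{t2,t3},{t2,t4},{t2,t5},{t2,t6},{t2,t3,t4},{t2,t5,t6}} A4={{t3},{t2,t3},{t3,t4},{t2,t3,t4}} A5={{t1}} A6={{t3},{t4},{t5},{t2,t3},{t2,t4},{t2,t5},{t3,t4},{t5,t6},{t2,t3,t4},{t2,t5,t6}}
  A12={{t2,t3},{t2,t6},{t5,t6},{t2,t3,t4},{t2,t5,t6}} A13={{t2},{t2,t3},{t2,t4},{t2,t5},{t2,t6},{t2,t3,t4},{t2,t5,t6}} A14={{t2,t3},{t2,t3,t4}} A15={{t1}} A16={{t5},{t2,t3},{t2,t4},{t2,t5},{t5,t6},{t2,t3,t4},{t2,t5,t6}} A23={{t2,t3},{t2,t6},{t2,t3,t4},{t2,t5,t6}} A24={{t3},{t2,t3},{t3,t4},{t2,t3,t4}} A26={{t3},{t2,t3},{t3,t4},{t5,t6},{t2,t3,t4},{t2,t5,t6}} A34={{t2,t3},{t2,t3,t4}} A36={{t2,t3},{t2,t4},{t2,t5},{t2,t3,t4},{t2,t5,t6}} A46={{t3},{t2,t3},{t3,t4},{t2,t3,t4}}
  A123={{t2,t3},{t2,t6},{t2,t3,t4},{t2,t5,t6}} A124={{t2,t3},{t2,t3,t4}} A126={{t2,t3},{t5,t6},{t2,t3,t4},{t2,t5,t6}} A134={{t2,t3},{t2,t3,t4}} A136={{t2,t3},{t2,t4},{t2,t5},{t2,t3,t4},{t2,t5,t6}} A146={{t2,t3},{t2,t3,t4}} A234={{t2,t3},{t2,t3,t4}} A236={{t2,t3},{t2,t3,t4},{t2,t5,t6}} A246={{t3},{t2,t3},{t3,t4},{t2,t3,t4}} A346={{t2,t3},{t2,t3,t4}}
  A1234={{t2,t3},{t2,t3,t4}} A1236={{t2,t3},{t2,t3,t4},{t2,t5,t6}} A1246={{t2,t3},{t2,t3,t4}} A1346={{t2,t3},{t2,t3,t4}} A2346={{t2,t3},{t2,t3,t4}}
  A12346={{t2,t3},{t2,t3,t4}}
components per intersection:
  A1: {{t1}} {{t2},{t5},{t2,t3},{t2,t4},{t2,t5},{t2,t6},{t5,t6},{t2,t3,t4},{t2,t5,t6}}
  A2: {{t3},{t2,t3},{t3,t4},{t2,t3,t4}} {{t6},{t2,t6},{t5,t6},{t2,t5,t6}}
  A3: {{t2},{t2,t3},{t2,t4},{t2,t5},{t2,t6},{t2,t3,t4},{t2,t5,t6}}
  A4: {{t3},{t2,t3},{t3,t4},{t2,t3,t4}}
  A5: {{t1}}
  A6: {{t3},{t4},{t2,t3},{t2,t4},{t3,t4},{t2,t3,t4}} {{t5},{t2,t5},{t5,t6},{t2,t5,t6}}
  A12: {{t2,t3},{t2,t3,t4}} {{t2,t6},{t5,t6},{t2,t5,t6}}
  A13: {{t2},{t2,t3},{t2,t4},{t2,t5},{t2,t6},{t2,t3,t4},{t2,t5,t6}}
  A14: {{t2,t3},{t2,t3,t4}}
  A15: {{t1}}
  A16: {{t5},{t2,t5},{t5,t6},{t2,t5,t6}} {{t2,t3},{t2,t4},{t2,t3,t4}}
  A23: {{t2,t3},{t2,t3,t4}} {{t2,t6},{t2,t5,t6}}
  A24: {{t3},{t2,t3},{t3,t4},{t2,t3,t4}}
  A26: {{t3},{t2,t3},{t3,t4},{t2,t3,t4}} {{t5,t6},{t2,t5,t6}}
  A34: {{t2,t3},{t2,t3,t4}}
  A36: {{t2,t3},{t2,t4},{t2,t3,t4}} {{t2,t5},{t2,t5,t6}}
  A46: {{t3},{t2,t3},{t3,t4},{t2,t3,t4}}
  A123: {{t2,t3},{t2,t3,t4}} {{t2,t6},{t2,t5,t6}}
  A124: {{t2,t3},{t2,t3,t4}}
  A126: {{t2,t3},{t2,t3,t4}} {{t5,t6},{t2,t5,t6}}
  A134: {{t2,t3},{t2,t3,t4}}
  A136: {{t2,t3},{t2,t4},{t2,t3,t4}} {{t2,t5},{t2,t5,t6}}
  A146: {{t2,t3},{t2,t3,t4}}
  A234: {{t2,t3},{t2,t3,t4}}
  A236: {{t2,t3},{t2,t3,t4}} {{t2,t5,t6}}
  A246: {{t3},{t2,t3},{t3,t4},{t2,t3,t4}}
  A346: {{t2,t3},{t2,t3,t4}}
  A1234: {{t2,t3},{t2,t3,t4}}
  A1236: {{t2,t3},{t2,t3,t4}} {{t2,t5,t6}}
  A1246: {{t2,t3},{t2,t3,t4}}
  A1346: {{t2,t3},{t2,t3,t4}}
  A2346: {{t2,t3},{t2,t3,t4}}
  A12346: {{t2,t3},{t2,t3,t4}}
C dims 9,16,14,6; δ0: rk 7, SNF 1^7; δ1: rk 9, SNF 1^9; δ2: rk 5, SNF 1^5
degree 0: 9−7−0 = 2 → Ȟ^0 ≅ Z^2
degree 1: 16−9−7 = 0 → Ȟ^1 ≅ 0
degree 2: 14−5−9 = 0 → Ȟ^2 ≅ 0

Ȟ^0 = Z^2, Ȟ^1 = 0, Ȟ^2 = 0


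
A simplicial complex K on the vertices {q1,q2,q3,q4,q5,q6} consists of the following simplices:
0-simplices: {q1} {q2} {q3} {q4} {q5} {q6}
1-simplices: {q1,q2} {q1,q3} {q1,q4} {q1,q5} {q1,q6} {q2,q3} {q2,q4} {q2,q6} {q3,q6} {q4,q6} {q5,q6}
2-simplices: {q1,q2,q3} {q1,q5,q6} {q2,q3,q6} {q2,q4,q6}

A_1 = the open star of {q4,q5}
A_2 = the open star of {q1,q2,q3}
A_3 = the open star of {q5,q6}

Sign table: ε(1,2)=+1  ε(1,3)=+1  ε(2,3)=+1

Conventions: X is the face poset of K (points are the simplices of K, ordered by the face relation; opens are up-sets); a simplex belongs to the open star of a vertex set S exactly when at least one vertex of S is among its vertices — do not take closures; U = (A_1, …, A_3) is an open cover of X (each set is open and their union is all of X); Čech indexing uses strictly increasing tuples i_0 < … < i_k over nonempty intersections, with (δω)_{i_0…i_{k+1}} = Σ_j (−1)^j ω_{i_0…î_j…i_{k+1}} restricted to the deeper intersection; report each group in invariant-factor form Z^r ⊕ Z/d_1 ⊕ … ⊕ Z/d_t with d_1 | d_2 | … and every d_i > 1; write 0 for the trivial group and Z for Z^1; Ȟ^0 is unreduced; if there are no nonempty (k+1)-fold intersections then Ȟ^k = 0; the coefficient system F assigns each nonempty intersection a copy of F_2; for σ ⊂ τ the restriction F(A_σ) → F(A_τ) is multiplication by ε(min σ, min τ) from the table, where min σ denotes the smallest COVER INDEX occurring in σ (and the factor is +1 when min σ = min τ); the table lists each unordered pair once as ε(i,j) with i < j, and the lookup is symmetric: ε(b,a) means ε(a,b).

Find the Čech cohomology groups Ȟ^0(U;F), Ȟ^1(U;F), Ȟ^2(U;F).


intersection data:
  A1={{q4},{q5},{q1,q4},{q1,q5},{q2,q4},{q4,q6},{q5,q6},{q1,q5,q6},{q2,q4,q6}} A2={{q1},{q2},{q3},{q1,q2},{q1,q3},{q1,q4},{q1,q5},{q1,q6},{q2,q3},{q2,q4},{q2,q6},{q3,q6},{q1,q2,q3},{q1,q5,q6},{q2,q3,q6},{q2,q4,q6}} A3={{q5},{q6},{q1,q5},{q1,q6},{q2,q6},{q3,q6},{q4,q6},{q5,q6},{q1,q5,q6},{q2,q3,q6},{q2,q4,q6}}
  A12={{q1,q4},{q1,q5},{q2,q4},{q1,q5,q6},{q2,q4,q6}} A13={{q5},{q1,q5},{q4,q6},{q5,q6},{q1,q5,q6},{q2,q4,q6}} A23={{q1,q5},{q1,q6},{q2,q6},{q3,q6},{q1,q5,q6},{q2,q3,q6},{q2,q4,q6}}
  A123={{q1,q5},{q1,q5,q6},{q2,q4,q6}}
C dims 3,3,1; δ0: rk_F2 2; δ1: rk_F2 1
Ȟ^0 = (3 − 2) − 0 = 1, so Ȟ^0 ≅ Z/2
Ȟ^1 = (3 − 1) − 2 = 0, so Ȟ^1 ≅ 0
Ȟ^2 = (1 − 0) − 1 = 0, so Ȟ^2 ≅ 0

Ȟ^0 = Z/2,  Ȟ^1 = 0,  Ȟ^2 = 0


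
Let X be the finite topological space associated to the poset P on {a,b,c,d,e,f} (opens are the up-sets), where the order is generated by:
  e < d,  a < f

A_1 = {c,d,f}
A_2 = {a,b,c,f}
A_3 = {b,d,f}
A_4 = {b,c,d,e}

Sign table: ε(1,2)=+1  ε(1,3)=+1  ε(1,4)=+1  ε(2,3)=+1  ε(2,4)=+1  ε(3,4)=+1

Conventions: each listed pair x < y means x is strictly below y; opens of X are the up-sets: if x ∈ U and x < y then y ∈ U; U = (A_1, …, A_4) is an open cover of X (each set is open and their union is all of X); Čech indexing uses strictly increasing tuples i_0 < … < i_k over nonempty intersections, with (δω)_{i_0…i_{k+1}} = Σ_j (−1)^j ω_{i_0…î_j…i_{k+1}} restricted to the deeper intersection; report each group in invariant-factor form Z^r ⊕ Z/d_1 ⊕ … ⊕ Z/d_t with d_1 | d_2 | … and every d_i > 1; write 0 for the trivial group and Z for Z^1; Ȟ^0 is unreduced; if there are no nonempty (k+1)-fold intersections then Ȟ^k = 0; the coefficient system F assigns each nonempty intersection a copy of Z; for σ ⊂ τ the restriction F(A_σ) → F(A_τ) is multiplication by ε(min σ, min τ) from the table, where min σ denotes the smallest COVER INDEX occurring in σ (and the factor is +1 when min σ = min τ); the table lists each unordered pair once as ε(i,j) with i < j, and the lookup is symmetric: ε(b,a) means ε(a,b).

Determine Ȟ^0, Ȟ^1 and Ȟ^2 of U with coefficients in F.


Ȟ^0(U;F) ≅ Z, Ȟ^1(U;F) ≅ 0 and Ȟ^2(U;F) ≅ Z

intersection data:
  A12={c,f} A13={d,f} A14={c,d} A23={b,f} A24={b,c} A34={b,d}
  A123={f} A124={c} A134={d} A234={b}
C dims 4,6,4; δ0: rk 3, SNF 1^3; δ1: rk 3, SNF 1^3
Ȟ^0 = (4 − 3) − 0 = 1, so Ȟ^0 ≅ Z
Ȟ^1 = (6 − 3) − 3 = 0, so Ȟ^1 ≅ 0
Ȟ^2 = (4 − 0) − 3 = 1, so Ȟ^2 ≅ Z


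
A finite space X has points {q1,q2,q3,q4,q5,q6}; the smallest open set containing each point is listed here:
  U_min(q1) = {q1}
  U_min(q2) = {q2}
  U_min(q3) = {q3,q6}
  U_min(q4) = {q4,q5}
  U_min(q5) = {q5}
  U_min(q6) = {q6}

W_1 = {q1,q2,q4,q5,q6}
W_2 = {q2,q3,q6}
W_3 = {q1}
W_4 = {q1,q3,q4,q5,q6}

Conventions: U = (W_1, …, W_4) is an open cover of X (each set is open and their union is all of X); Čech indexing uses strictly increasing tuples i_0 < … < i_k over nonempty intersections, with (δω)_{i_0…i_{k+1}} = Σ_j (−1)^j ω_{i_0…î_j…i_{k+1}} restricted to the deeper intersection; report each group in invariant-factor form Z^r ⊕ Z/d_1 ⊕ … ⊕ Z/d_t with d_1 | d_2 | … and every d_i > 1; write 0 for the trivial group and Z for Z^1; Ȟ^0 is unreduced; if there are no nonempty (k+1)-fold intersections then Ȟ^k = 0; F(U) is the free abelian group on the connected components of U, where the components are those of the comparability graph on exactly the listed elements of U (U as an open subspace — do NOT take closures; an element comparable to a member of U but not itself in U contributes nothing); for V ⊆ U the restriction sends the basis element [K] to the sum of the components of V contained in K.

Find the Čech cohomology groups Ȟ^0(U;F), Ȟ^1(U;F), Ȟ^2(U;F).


cover nerve:
  W12={q2,q6} W13={q1} W14={q1,q4,q5,q6} W24={q3,q6} W34={q1}
  W124={q6} W134={q1}
components per intersection:
  W1: {q1} {q2} {q4,q5} {q6}
  W2: {q2} {q3,q6}
  W3: {q1}
  W4: {q1} {q3,q6} {q4,q5}
  W12: {q2} {q6}
  W13: {q1}
  W14: {q1} {q4,q5} {q6}
  W24: {q3,q6}
  W34: {q1}
  W124: {q6}
  W134: {q1}
C dims 10,8,2; δ0: rk 6, SNF 1^6; δ1: rk 2, SNF 1^2
Ȟ^0: (10−6)−0=4 ⇒ Z^4
Ȟ^1: (8−2)−6=0 ⇒ 0
Ȟ^2: (2−0)−2=0 ⇒ 0

Ȟ^0 = Z^4; Ȟ^1 = 0; Ȟ^2 = 0


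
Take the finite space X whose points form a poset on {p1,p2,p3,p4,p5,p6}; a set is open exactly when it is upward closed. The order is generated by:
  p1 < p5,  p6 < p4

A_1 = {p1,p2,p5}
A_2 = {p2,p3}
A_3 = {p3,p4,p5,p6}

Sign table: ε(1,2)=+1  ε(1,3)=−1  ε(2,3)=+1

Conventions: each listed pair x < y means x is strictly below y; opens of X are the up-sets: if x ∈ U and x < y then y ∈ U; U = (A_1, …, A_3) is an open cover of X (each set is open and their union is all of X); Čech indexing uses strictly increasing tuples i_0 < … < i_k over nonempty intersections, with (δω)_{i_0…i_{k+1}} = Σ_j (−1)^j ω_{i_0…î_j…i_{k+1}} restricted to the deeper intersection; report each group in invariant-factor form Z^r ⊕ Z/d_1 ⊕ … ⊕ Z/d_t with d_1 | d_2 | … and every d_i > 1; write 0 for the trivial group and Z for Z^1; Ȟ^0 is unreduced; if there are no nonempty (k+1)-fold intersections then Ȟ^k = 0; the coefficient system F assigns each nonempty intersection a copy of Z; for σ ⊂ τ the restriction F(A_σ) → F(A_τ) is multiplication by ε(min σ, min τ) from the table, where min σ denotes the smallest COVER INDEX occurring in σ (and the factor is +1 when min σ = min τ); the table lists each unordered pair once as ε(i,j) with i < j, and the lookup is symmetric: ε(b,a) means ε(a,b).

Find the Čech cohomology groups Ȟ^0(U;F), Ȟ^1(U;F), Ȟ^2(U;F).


cover nerve:
  A12={p2} A13={p5} A23={p3}
C dims 3,3; δ0: rk 3, SNF 1^2·2
Ȟ^0: (3−3)−0=0 ⇒ 0
Ȟ^1: (3−0)−3=0 plus torsion [2] ⇒ Z/2
Ȟ^2: (0−0)−0=0 ⇒ 0

Ȟ^0 ≅ 0, Ȟ^1 ≅ Z/2, Ȟ^2 ≅ 0


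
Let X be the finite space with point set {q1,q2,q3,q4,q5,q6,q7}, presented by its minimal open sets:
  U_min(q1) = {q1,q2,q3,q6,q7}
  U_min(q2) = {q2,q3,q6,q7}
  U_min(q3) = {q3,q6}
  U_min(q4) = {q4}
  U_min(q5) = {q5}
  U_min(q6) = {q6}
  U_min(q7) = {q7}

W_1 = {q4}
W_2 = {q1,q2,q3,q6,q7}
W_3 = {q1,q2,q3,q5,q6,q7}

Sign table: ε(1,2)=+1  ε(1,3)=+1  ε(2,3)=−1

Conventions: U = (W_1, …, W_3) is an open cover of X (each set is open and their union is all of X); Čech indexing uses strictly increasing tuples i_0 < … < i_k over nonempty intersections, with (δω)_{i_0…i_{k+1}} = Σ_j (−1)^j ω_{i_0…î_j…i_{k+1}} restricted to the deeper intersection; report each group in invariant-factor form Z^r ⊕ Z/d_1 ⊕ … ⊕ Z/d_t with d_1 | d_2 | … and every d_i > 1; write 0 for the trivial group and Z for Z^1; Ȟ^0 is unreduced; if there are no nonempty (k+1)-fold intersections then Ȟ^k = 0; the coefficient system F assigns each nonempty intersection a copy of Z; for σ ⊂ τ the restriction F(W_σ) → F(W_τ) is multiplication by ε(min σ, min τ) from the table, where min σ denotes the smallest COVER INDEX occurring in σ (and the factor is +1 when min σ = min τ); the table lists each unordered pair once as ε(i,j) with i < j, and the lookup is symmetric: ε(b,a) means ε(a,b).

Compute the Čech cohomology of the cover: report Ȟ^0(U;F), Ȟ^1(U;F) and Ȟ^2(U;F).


nerve of the cover:
  W23={q1,q2,q3,q6,q7}
C dims 3,1; δ0: rk 1, SNF 1^1
Ȟ^0 = (3 − 1) − 0 = 2, so Ȟ^0 ≅ Z^2
Ȟ^1 = (1 − 0) − 1 = 0, so Ȟ^1 ≅ 0
Ȟ^2 = (0 − 0) − 0 = 0, so Ȟ^2 ≅ 0

Ȟ^0(U;F) ≅ Z^2; Ȟ^1(U;F) ≅ 0; Ȟ^2(U;F) ≅ 0


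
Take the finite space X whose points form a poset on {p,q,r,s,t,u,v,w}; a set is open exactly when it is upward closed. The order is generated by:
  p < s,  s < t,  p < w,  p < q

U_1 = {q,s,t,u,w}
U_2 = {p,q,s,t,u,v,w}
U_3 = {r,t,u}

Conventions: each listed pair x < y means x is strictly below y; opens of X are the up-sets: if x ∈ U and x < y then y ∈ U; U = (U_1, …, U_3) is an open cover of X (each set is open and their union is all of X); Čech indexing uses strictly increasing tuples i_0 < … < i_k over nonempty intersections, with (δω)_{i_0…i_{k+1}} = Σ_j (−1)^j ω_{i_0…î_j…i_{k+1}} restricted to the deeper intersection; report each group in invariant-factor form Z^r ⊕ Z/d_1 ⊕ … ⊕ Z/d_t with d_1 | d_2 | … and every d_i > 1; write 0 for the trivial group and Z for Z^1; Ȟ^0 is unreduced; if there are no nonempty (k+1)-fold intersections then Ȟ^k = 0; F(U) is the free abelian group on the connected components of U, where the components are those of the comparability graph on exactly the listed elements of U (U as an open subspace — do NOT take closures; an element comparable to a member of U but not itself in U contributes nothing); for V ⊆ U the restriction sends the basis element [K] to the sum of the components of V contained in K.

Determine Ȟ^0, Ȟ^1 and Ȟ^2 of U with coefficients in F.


nerve of the cover:
  U12={q,s,t,u,w} U13={t,u} U23={t,u}
  U123={t,u}
components per intersection:
  U1: {q} {s,t} {u} {w}
  U2: {p,q,s,t,w} {u} {v}
  U3: {r} {t} {u}
  U12: {q} {s,t} {u} {w}
  U13: {t} {u}
  U23: {t} {u}
  U123: {t} {u}
C dims 10,8,2; δ0: rk 6, SNF 1^6; δ1: rk 2, SNF 1^2
Ȟ^0 = (10 − 6) − 0 = 4, so Ȟ^0 ≅ Z^4
Ȟ^1 = (8 − 2) − 6 = 0, so Ȟ^1 ≅ 0
Ȟ^2 = (2 − 0) − 2 = 0, so Ȟ^2 ≅ 0

Ȟ^0 ≅ Z^4, Ȟ^1 ≅ 0 and Ȟ^2 ≅ 0


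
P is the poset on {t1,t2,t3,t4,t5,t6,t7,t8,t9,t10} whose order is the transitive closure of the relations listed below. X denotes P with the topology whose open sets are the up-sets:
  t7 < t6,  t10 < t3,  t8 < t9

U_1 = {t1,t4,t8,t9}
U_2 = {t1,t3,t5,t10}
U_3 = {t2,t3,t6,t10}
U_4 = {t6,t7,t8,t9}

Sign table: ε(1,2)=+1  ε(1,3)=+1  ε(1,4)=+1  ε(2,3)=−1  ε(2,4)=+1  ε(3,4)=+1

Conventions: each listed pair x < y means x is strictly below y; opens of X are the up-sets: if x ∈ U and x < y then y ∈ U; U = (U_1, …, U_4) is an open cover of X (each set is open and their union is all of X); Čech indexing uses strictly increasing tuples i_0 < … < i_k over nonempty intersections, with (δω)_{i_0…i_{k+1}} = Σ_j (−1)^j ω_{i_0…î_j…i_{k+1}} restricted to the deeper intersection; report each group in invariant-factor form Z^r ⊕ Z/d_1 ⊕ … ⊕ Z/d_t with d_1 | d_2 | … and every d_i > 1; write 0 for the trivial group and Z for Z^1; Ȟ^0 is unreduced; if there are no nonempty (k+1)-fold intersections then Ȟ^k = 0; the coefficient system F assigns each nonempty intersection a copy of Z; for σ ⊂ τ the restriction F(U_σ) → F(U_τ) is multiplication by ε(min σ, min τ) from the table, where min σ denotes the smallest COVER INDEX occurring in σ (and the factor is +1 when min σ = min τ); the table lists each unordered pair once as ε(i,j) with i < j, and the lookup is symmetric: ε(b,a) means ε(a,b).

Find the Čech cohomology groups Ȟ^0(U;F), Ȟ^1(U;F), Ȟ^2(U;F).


cover nerve:
  U12={t1} U14={t8,t9} U23={t3,t10} U34={t6}
C dims 4,4; δ0: rk 4, SNF 1^3·2
Ȟ^0: (4−4)−0=0 ⇒ 0
Ȟ^1: (4−0)−4=0 plus torsion [2] ⇒ Z/2
Ȟ^2: (0−0)−0=0 ⇒ 0

Ȟ^0 = 0, Ȟ^1 = Z/2, Ȟ^2 = 0


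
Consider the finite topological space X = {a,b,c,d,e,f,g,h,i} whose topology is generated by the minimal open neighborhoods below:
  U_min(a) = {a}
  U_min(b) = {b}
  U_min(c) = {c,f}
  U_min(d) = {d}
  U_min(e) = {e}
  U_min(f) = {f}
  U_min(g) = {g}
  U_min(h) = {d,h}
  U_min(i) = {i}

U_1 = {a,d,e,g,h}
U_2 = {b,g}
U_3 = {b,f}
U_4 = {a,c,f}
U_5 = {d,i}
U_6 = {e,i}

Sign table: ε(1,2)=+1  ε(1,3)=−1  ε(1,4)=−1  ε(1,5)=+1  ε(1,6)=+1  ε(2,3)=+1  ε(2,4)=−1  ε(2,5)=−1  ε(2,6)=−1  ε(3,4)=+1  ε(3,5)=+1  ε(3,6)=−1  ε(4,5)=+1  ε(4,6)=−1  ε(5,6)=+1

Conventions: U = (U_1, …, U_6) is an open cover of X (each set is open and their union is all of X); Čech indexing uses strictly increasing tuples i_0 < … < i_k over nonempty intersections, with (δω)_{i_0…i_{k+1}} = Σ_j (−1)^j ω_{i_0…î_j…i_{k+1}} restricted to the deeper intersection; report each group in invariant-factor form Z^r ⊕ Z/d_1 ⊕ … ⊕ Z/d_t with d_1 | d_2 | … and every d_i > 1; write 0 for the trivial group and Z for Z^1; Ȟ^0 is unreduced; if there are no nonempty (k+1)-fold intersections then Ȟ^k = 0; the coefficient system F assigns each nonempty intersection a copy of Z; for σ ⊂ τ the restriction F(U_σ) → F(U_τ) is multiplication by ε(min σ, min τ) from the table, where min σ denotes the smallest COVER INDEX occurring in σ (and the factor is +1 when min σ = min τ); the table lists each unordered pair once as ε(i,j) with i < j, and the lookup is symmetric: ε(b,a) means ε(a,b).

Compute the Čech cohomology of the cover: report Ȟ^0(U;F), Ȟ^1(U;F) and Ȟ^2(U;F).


Ȟ^0(U;F) ≅ 0, Ȟ^1(U;F) ≅ Z ⊕ Z/2 and Ȟ^2(U;F) ≅ 0

intersection data:
  U12={g} U14={a} U15={d} U16={e} U23={b} U34={f} U56={i}
C dims 6,7; δ0: rk 6, SNF 1^5·2
Ȟ^0 = (6 − 6) − 0 = 0, so Ȟ^0 ≅ 0
Ȟ^1 = (7 − 0) − 6 = 1 plus torsion [2], so Ȟ^1 ≅ Z ⊕ Z/2
Ȟ^2 = (0 − 0) − 0 = 0, so Ȟ^2 ≅ 0


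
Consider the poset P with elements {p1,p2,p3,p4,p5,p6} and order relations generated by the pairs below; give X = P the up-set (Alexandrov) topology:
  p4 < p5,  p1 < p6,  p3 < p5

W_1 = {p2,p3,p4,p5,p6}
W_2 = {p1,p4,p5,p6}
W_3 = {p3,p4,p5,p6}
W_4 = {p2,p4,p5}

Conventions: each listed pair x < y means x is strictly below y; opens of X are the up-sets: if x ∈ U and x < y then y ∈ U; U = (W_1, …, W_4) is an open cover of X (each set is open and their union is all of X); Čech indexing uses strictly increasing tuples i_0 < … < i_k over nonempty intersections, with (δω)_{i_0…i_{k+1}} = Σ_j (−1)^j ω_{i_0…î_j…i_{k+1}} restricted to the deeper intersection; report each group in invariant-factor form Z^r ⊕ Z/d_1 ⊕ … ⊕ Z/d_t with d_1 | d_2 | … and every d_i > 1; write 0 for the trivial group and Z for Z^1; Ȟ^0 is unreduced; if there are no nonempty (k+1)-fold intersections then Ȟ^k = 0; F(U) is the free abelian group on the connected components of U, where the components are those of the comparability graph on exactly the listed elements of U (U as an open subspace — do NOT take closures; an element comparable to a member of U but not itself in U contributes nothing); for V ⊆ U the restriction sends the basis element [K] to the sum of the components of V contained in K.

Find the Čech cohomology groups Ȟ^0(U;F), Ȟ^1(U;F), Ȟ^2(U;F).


Ȟ^0 ≅ Z^3; Ȟ^1 ≅ 0; Ȟ^2 ≅ 0

cover nerve:
  W12={p4,p5,p6} W13={p3,p4,p5,p6} W14={p2,p4,p5} W23={p4,p5,p6} W24={p4,p5} W34={p4,p5}
  W123={p4,p5,p6} W124={p4,p5} W134={p4,p5} W234={p4,p5}
  W1234={p4,p5}
components per intersection:
  W1: {p2} {p3,p4,p5} {p6}
  W2: {p1,p6} {p4,p5}
  W3: {p3,p4,p5} {p6}
  W4: {p2} {p4,p5}
  W12: {p4,p5} {p6}
  W13: {p3,p4,p5} {p6}
  W14: {p2} {p4,p5}
  W23: {p4,p5} {p6}
  W24: {p4,p5}
  W34: {p4,p5}
  W123: {p4,p5} {p6}
  W124: {p4,p5}
  W134: {p4,p5}
  W234: {p4,p5}
  W1234: {p4,p5}
C dims 9,10,5,1; δ0: rk 6, SNF 1^6; δ1: rk 4, SNF 1^4; δ2: rk 1, SNF 1^1
Ȟ^0: (9−6)−0=3 ⇒ Z^3
Ȟ^1: (10−4)−6=0 ⇒ 0
Ȟ^2: (5−1)−4=0 ⇒ 0


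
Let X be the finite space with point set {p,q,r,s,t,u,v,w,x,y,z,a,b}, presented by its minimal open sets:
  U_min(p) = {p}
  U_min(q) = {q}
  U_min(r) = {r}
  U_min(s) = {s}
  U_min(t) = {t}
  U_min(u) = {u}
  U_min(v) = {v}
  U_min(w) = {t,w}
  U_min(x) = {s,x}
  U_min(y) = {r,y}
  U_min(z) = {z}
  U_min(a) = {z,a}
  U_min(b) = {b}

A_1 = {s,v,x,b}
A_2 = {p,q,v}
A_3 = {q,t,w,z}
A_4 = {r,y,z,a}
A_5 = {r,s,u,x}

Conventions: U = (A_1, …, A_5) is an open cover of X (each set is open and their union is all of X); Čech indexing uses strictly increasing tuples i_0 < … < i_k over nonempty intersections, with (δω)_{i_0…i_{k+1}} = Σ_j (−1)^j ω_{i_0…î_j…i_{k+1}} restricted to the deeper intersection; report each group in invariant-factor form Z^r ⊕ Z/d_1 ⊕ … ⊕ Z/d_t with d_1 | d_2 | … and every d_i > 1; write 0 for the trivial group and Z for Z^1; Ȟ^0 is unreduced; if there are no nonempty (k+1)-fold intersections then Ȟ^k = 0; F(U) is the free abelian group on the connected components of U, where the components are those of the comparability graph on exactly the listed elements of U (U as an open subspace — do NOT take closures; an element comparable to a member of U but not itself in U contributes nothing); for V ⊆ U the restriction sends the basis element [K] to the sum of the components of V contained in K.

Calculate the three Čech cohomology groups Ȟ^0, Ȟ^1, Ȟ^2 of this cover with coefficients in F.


Ȟ^0(U;F) ≅ Z^9, Ȟ^1(U;F) ≅ 0 and Ȟ^2(U;F) ≅ 0

nerve simplices:
  A12={v} A15={s,x} A23={q} A34={z} A45={r}
components per intersection:
  A1: {s,x} {v} {b}
  A2: {p} {q} {v}
  A3: {q} {t,w} {z}
  A4: {r,y} {z,a}
  A5: {r} {s,x} {u}
  A12: {v}
  A15: {s,x}
  A23: {q}
  A34: {z}
  A45: {r}
C dims 14,5; δ0: rk 5, SNF 1^5
degree 0: 14−5−0 = 9 → Ȟ^0 ≅ Z^9
degree 1: 5−0−5 = 0 → Ȟ^1 ≅ 0
degree 2: 0−0−0 = 0 → Ȟ^2 ≅ 0


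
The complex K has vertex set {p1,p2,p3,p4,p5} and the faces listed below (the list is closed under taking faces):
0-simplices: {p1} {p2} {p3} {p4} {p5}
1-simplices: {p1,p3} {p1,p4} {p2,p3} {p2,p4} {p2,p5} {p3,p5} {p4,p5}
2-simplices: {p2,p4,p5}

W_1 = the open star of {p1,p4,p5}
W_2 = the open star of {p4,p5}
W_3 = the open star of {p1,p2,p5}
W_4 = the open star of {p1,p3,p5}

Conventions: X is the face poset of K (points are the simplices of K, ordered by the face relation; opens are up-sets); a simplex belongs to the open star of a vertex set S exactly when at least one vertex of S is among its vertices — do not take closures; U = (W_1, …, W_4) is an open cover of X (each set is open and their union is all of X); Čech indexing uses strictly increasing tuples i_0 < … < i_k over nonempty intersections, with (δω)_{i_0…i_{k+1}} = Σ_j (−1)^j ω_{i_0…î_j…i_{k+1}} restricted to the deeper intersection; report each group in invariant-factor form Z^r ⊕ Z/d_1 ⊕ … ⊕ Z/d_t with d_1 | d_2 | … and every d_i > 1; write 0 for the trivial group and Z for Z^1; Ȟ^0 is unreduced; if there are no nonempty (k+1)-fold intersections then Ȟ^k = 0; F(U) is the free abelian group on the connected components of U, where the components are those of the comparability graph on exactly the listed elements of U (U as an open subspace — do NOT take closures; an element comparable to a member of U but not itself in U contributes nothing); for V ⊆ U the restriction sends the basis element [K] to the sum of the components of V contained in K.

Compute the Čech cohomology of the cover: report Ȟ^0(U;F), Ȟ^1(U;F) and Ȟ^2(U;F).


Ȟ^0 = Z, Ȟ^1 = Z^2, Ȟ^2 = 0

nonempty intersections:
  W1={{p1},{p4},{p5},{p1,p3},{p1,p4},{p2,p4},{p2,p5},{p3,p5},{p4,p5},{p2,p4,p5}} W2={{p4},{p5},{p1,p4},{p2,p4},{p2,p5},{p3,p5},{p4,p5},{p2,p4,p5}} W3={{p1},{p2},{p5},{p1,p3},{p1,p4},{p2,p3},{p2,p4},{p2,p5},{p3,p5},{p4,p5},{p2,p4,p5}} W4={{p1},{p3},{p5},{p1,p3},{p1,p4},{p2,p3},{p2,p5},{p3,p5},{p4,p5},{p2,p4,p5}}
  W12={{p4},{p5},{p1,p4},{p2,p4},{p2,p5},{p3,p5},{p4,p5},{p2,p4,p5}} W13={{p1},{p5},{p1,p3},{p1,p4},{p2,p4},{p2,p5},{p3,p5},{p4,p5},{p2,p4,p5}} W14={{p1},{p5},{p1,p3},{p1,p4},{p2,p5},{p3,p5},{p4,p5},{p2,p4,p5}} W23={{p5},{p1,p4},{p2,p4},{p2,p5},{p3,p5},{p4,p5},{p2,p4,p5}} W24={{p5},{p1,p4},{p2,p5},{p3,p5},{p4,p5},{p2,p4,p5}} W34={{p1},{p5},{p1,p3},{p1,p4},{p2,p3},{p2,p5},{p3,p5},{p4,p5},{p2,p4,p5}}
  W123={{p5},{p1,p4},{p2,p4},{p2,p5},{p3,p5},{p4,p5},{p2,p4,p5}} W124={{p5},{p1,p4},{p2,p5},{p3,p5},{p4,p5},{p2,p4,p5}} W134={{p1},{p5},{p1,p3},{p1,p4},{p2,p5},{p3,p5},{p4,p5},{p2,p4,p5}} W234={{p5},{p1,p4},{p2,p5},{p3,p5},{p4,p5},{p2,p4,p5}}
  W1234={{p5},{p1,p4},{p2,p5},{p3,p5},{p4,p5},{p2,p4,p5}}
components per intersection:
  W1: {{p1},{p4},{p5},{p1,p3},{p1,p4},{p2,p4},{p2,p5},{p3,p5},{p4,p5},{p2,p4,p5}}
  W2: {{p4},{p5},{p1,p4},{p2,p4},{p2,p5},{p3,p5},{p4,p5},{p2,p4,p5}}
  W3: {{p1},{p1,p3},{p1,p4}} {{p2},{p5},{p2,p3},{p2,p4},{p2,p5},{p3,p5},{p4,p5},{p2,p4,p5}}
  W4: {{p1},{p3},{p5},{p1,p3},{p1,p4},{p2,p3},{p2,p5},{p3,p5},{p4,p5},{p2,p4,p5}}
  W12: {{p4},{p5},{p1,p4},{p2,p4},{p2,p5},{p3,p5},{p4,p5},{p2,p4,p5}}
  W13: {{p1},{p1,p3},{p1,p4}} {{p5},{p2,p4},{p2,p5},{p3,p5},{p4,p5},{p2,p4,p5}}
  W14: {{p1},{p1,p3},{p1,p4}} {{p5},{p2,p5},{p3,p5},{p4,p5},{p2,p4,p5}}
  W23: {{p5},{p2,p4},{p2,p5},{p3,p5},{p4,p5},{p2,p4,p5}} {{p1,p4}}
  W24: {{p5},{p2,p5},{p3,p5},{p4,p5},{p2,p4,p5}} {{p1,p4}}
  W34: {{p1},{p1,p3},{p1,p4}} {{p5},{p2,p5},{p3,p5},{p4,p5},{p2,p4,p5}} {{p2,p3}}
  W123: {{p5},{p2,p4},{p2,p5},{p3,p5},{p4,p5},{p2,p4,p5}} {{p1,p4}}
  W124: {{p5},{p2,p5},{p3,p5},{p4,p5},{p2,p4,p5}} {{p1,p4}}
  W134: {{p1},{p1,p3},{p1,p4}} {{p5},{p2,p5},{p3,p5},{p4,p5},{p2,p4,p5}}
  W234: {{p5},{p2,p5},{p3,p5},{p4,p5},{p2,p4,p5}} {{p1,p4}}
  W1234: {{p5},{p2,p5},{p3,p5},{p4,p5},{p2,p4,p5}} {{p1,p4}}
C dims 5,12,8,2; δ0: rk 4, SNF 1^4; δ1: rk 6, SNF 1^6; δ2: rk 2, SNF 1^2
Ȟ^0: (5−4)−0=1 ⇒ Z
Ȟ^1: (12−6)−4=2 ⇒ Z^2
Ȟ^2: (8−2)−6=0 ⇒ 0


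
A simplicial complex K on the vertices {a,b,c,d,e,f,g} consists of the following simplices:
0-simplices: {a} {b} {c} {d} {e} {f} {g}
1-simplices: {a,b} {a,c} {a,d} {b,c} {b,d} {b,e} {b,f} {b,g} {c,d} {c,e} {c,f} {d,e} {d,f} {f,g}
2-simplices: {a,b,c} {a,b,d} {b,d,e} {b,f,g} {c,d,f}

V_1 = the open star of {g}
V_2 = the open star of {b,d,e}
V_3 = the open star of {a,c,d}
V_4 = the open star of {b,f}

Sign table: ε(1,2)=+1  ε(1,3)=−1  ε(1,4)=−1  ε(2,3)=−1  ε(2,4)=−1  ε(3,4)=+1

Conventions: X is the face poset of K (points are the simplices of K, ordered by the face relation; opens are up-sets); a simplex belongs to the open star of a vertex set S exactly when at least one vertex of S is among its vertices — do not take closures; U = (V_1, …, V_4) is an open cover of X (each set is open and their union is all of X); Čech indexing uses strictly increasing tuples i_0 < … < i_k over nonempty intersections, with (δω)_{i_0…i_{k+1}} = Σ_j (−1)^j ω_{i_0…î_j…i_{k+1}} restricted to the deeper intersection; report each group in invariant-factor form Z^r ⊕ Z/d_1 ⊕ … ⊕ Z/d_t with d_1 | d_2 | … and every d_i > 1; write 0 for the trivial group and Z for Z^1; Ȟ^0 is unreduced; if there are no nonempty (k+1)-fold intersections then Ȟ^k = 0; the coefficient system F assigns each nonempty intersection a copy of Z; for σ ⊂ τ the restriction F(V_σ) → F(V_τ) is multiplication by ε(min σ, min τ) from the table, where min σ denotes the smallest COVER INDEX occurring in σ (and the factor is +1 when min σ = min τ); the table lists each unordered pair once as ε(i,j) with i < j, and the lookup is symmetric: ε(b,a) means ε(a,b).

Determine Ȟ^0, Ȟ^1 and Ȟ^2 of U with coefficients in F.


cover nerve:
  V1={{g},{b,g},{f,g},{b,f,g}} V2={{b},{d},{e},{a,b},{a,d},{b,c},{b,d},{b,e},{b,f},{b,g},{c,d},{c,e},{d,e},{d,f},{a,b,c},{a,b,d},{b,d,e},{b,f,g},{c,d,f}} V3={{a},{c},{d},{a,b},{a,c},{a,d},{b,c},{b,d},{c,d},{c,e},{c,f},{d,e},{d,f},{a,b,c},{a,b,d},{b,d,e},{c,d,f}} V4={{b},{f},{a,b},{b,c},{b,d},{b,e},{b,f},{b,g},{c,f},{d,f},{f,g},{a,b,c},{a,b,d},{b,d,e},{b,f,g},{c,d,f}}
  V12={{b,g},{b,f,g}} V14={{b,g},{f,g},{b,f,g}} V23={{d},{a,b},{a,d},{b,c},{b,d},{c,d},{c,e},{d,e},{d,f},{a,b,c},{a,b,d},{b,d,e},{c,d,f}} V24={{b},{a,b},{b,c},{b,d},{b,e},{b,f},{b,g},{d,f},{a,b,c},{a,b,d},{b,d,e},{b,f,g},{c,d,f}} V34={{a,b},{b,c},{b,d},{c,f},{d,f},{a,b,c},{a,b,d},{b,d,e},{c,d,f}}
  V124={{b,g},{b,f,g}} V234={{a,b},{b,c},{b,d},{d,f},{a,b,c},{a,b,d},{b,d,e},{c,d,f}}
C dims 4,5,2; δ0: rk 3, SNF 1^3; δ1: rk 2, SNF 1^2
Ȟ^0: (4−3)−0=1 ⇒ Z
Ȟ^1: (5−2)−3=0 ⇒ 0
Ȟ^2: (2−0)−2=0 ⇒ 0

Ȟ^0(U;F) ≅ Z, Ȟ^1(U;F) ≅ 0, Ȟ^2(U;F) ≅ 0


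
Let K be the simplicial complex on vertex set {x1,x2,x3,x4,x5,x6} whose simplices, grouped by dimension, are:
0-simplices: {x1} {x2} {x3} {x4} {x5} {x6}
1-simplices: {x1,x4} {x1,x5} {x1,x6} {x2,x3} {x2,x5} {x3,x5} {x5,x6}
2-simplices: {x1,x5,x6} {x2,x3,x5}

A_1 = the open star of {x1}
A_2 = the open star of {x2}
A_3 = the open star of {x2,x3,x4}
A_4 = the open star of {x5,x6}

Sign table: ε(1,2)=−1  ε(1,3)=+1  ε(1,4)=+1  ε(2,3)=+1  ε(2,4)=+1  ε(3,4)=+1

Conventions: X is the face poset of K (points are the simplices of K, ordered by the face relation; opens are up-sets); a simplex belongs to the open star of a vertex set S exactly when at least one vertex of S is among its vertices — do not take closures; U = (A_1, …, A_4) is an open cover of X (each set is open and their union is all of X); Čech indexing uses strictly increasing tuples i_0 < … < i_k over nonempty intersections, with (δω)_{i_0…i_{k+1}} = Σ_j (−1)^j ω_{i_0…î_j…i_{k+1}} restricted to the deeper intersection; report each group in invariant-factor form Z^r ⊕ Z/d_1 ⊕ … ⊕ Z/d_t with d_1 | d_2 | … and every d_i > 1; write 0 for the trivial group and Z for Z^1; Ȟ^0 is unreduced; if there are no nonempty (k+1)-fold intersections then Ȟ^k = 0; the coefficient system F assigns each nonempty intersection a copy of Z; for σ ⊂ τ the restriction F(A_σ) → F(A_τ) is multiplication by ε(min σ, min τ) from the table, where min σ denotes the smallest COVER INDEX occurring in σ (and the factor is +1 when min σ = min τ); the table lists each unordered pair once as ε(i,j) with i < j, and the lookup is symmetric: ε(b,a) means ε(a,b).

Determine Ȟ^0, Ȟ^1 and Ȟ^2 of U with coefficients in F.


nerve of the cover:
  A1={{x1},{x1,x4},{x1,x5},{x1,x6},{x1,x5,x6}} A2={{x2},{x2,x3},{x2,x5},{x2,x3,x5}} A3={{x2},{x3},{x4},{x1,x4},{x2,x3},{x2,x5},{x3,x5},{x2,x3,x5}} A4={{x5},{x6},{x1,x5},{x1,x6},{x2,x5},{x3,x5},{x5,x6},{x1,x5,x6},{x2,x3,x5}}
  A13={{x1,x4}} A14={{x1,x5},{x1,x6},{x1,x5,x6}} A23={{x2},{x2,x3},{x2,x5},{x2,x3,x5}} A24={{x2,x5},{x2,x3,x5}} A34={{x2,x5},{x3,x5},{x2,x3,x5}}
  A234={{x2,x5},{x2,x3,x5}}
C dims 4,5,1; δ0: rk 3, SNF 1^3; δ1: rk 1, SNF 1^1
Ȟ^0 = (4 − 3) − 0 = 1, so Ȟ^0 ≅ Z
Ȟ^1 = (5 − 1) − 3 = 1, so Ȟ^1 ≅ Z
Ȟ^2 = (1 − 0) − 1 = 0, so Ȟ^2 ≅ 0

Ȟ^0(U;F) ≅ Z; Ȟ^1(U;F) ≅ Z; Ȟ^2(U;F) ≅ 0


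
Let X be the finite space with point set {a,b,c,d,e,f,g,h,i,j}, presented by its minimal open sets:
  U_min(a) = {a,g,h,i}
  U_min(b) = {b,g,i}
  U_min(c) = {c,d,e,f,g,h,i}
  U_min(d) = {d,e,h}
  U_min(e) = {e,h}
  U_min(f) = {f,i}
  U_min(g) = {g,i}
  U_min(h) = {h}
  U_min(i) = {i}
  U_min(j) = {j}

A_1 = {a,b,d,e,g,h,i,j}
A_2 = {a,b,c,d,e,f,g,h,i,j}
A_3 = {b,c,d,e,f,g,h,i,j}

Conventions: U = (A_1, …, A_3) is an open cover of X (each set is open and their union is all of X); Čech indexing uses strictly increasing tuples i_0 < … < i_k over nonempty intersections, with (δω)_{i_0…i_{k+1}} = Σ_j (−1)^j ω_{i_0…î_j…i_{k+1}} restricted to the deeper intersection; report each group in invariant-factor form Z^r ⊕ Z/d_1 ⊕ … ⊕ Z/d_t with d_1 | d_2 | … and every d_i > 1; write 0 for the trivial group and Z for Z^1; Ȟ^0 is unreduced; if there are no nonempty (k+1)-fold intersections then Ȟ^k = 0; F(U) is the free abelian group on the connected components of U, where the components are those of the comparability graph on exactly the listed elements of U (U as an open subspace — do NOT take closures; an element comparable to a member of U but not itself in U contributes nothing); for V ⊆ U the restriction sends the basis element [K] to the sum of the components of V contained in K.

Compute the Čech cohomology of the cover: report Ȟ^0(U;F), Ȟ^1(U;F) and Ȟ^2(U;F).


Ȟ^0 ≅ Z^2, Ȟ^1 ≅ 0, Ȟ^2 ≅ 0

intersection data:
  A12={a,b,d,e,g,h,i,j} A13={b,d,e,g,h,i,j} A23={b,c,d,e,f,g,h,i,j}
  A123={b,d,e,g,h,i,j}
components per intersection:
  A1: {a,b,d,e,g,h,i} {j}
  A2: {a,b,c,d,e,f,g,h,i} {j}
  A3: {b,c,d,e,f,g,h,i} {j}
  A12: {a,b,d,e,g,h,i} {j}
  A13: {b,g,i} {d,e,h} {j}
  A23: {b,c,d,e,f,g,h,i} {j}
  A123: {b,g,i} {d,e,h} {j}
C dims 6,7,3; δ0: rk 4, SNF 1^4; δ1: rk 3, SNF 1^3
Ȟ^0 = (6 − 4) − 0 = 2, so Ȟ^0 ≅ Z^2
Ȟ^1 = (7 − 3) − 4 = 0, so Ȟ^1 ≅ 0
Ȟ^2 = (3 − 0) − 3 = 0, so Ȟ^2 ≅ 0


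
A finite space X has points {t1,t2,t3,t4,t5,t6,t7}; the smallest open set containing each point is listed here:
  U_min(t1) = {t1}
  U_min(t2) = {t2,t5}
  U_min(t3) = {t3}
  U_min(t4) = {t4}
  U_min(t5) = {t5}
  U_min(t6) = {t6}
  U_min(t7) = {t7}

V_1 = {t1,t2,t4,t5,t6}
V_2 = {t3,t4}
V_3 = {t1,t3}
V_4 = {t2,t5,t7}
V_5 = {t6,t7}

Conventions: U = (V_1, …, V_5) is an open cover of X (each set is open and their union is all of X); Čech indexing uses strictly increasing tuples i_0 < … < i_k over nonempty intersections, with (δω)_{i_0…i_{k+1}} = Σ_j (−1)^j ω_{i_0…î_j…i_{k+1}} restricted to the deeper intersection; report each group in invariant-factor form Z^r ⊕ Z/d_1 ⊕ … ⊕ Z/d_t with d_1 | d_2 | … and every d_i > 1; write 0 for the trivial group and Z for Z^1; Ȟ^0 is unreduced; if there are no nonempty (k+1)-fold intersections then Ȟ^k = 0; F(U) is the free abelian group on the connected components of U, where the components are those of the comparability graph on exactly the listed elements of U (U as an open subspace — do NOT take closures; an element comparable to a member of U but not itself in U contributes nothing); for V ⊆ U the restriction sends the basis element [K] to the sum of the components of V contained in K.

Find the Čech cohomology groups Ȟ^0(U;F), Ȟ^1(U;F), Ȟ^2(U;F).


intersection data:
  V12={t4} V13={t1} V14={t2,t5} V15={t6} V23={t3} V45={t7}
components per intersection:
  V1: {t1} {t2,t5} {t4} {t6}
  V2: {t3} {t4}
  V3: {t1} {t3}
  V4: {t2,t5} {t7}
  V5: {t6} {t7}
  V12: {t4}
  V13: {t1}
  V14: {t2,t5}
  V15: {t6}
  V23: {t3}
  V45: {t7}
C dims 12,6; δ0: rk 6, SNF 1^6
Ȟ^0 = (12 − 6) − 0 = 6, so Ȟ^0 ≅ Z^6
Ȟ^1 = (6 − 0) − 6 = 0, so Ȟ^1 ≅ 0
Ȟ^2 = (0 − 0) − 0 = 0, so Ȟ^2 ≅ 0

Ȟ^0 = Z^6; Ȟ^1 = 0; Ȟ^2 = 0


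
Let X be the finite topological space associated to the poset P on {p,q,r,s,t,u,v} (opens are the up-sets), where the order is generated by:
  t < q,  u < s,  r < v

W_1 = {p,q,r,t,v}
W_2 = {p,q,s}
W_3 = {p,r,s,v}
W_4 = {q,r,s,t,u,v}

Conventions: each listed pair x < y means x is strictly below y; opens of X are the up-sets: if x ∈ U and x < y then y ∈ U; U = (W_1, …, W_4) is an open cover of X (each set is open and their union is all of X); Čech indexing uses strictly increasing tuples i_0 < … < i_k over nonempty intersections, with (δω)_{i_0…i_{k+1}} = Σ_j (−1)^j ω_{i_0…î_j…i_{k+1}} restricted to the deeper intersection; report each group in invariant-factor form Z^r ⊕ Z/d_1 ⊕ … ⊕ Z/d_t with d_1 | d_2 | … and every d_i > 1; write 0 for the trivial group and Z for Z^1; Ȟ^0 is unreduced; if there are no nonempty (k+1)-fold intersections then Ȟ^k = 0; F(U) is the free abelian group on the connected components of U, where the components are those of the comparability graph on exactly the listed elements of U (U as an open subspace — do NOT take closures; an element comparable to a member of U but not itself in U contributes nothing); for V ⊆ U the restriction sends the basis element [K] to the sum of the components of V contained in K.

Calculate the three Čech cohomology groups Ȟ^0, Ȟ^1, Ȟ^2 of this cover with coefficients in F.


Ȟ^0(U;F) ≅ Z^4; Ȟ^1(U;F) ≅ 0; Ȟ^2(U;F) ≅ 0

nerve simplices:
  W12={p,q} W13={p,r,v} W14={q,r,t,v} W23={p,s} W24={q,s} W34={r,s,v}
  W123={p} W124={q} W134={r,v} W234={s}
components per intersection:
  W1: {p} {q,t} {r,v}
  W2: {p} {q} {s}
  W3: {p} {r,v} {s}
  W4: {q,t} {r,v} {s,u}
  W12: {p} {q}
  W13: {p} {r,v}
  W14: {q,t} {r,v}
  W23: {p} {s}
  W24: {q} {s}
  W34: {r,v} {s}
  W123: {p}
  W124: {q}
  W134: {r,v}
  W234: {s}
C dims 12,12,4; δ0: rk 8, SNF 1^8; δ1: rk 4, SNF 1^4
degree 0: 12−8−0 = 4 → Ȟ^0 ≅ Z^4
degree 1: 12−4−8 = 0 → Ȟ^1 ≅ 0
degree 2: 4−0−4 = 0 → Ȟ^2 ≅ 0


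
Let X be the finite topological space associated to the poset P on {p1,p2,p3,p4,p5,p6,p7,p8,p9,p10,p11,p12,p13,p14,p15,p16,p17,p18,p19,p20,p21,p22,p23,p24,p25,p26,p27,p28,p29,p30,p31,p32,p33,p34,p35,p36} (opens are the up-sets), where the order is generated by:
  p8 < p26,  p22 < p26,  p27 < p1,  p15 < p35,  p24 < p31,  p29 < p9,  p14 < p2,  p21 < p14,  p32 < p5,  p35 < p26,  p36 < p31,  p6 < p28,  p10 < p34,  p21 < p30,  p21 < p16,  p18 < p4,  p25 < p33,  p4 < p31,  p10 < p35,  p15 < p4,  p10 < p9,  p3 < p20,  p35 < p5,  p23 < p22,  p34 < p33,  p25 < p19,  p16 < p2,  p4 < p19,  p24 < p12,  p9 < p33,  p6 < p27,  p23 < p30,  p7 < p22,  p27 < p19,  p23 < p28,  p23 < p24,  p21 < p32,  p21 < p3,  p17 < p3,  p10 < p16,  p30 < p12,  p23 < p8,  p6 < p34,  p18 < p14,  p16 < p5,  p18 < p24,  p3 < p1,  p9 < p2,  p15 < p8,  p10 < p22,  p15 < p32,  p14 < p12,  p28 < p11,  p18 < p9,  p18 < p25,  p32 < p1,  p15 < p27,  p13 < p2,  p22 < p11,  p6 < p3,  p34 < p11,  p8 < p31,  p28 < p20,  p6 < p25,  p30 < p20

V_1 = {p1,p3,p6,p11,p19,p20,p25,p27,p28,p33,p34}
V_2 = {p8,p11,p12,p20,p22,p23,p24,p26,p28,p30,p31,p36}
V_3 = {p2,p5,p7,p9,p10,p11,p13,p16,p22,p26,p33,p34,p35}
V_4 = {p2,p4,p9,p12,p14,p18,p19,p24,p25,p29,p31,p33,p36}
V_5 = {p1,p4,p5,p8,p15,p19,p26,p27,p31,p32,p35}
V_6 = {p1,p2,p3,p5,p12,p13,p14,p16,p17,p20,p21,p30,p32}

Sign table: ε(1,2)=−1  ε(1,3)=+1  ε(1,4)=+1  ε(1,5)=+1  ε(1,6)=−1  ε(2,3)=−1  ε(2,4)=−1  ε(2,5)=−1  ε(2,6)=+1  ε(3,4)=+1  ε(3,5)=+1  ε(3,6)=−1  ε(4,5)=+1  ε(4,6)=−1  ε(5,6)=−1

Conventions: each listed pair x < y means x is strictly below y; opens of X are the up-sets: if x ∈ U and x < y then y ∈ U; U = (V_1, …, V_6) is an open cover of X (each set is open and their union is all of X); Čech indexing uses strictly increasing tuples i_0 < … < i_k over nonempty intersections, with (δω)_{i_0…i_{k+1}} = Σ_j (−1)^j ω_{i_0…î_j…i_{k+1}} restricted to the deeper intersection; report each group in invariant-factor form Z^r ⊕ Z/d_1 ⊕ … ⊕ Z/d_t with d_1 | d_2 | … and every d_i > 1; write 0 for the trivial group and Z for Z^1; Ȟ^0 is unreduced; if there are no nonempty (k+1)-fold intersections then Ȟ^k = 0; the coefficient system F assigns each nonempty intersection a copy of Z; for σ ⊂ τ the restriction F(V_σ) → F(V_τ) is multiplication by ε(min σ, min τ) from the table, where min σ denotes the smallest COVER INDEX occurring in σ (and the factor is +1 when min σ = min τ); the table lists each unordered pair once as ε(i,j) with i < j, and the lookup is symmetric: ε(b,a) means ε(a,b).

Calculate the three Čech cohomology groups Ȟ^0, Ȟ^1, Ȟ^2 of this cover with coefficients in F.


nerve simplices:
  V12={p11,p20,p28} V13={p11,p33,p34} V14={p19,p25,p33} V15={p1,p19,p27} V16={p1,p3,p20} V23={p11,p22,p26} V24={p12,p24,p31,p36} V25={p8,p26,p31} V26={p12,p20,p30} V34={p2,p9,p33} V35={p5,p26,p35} V36={p2,p5,p13,p16} V45={p4,p19,p31} V46={p2,p12,p14} V56={p1,p5,p32}
  V123={p11} V126={p20} V134={p33} V145={p19} V156={p1} V235={p26} V245={p31} V246={p12} V346={p2} V356={p5}
C dims 6,15,10; δ0: rk 5, SNF 1^5; δ1: rk 10, SNF 1^9·2
degree 0: 6−5−0 = 1 → Ȟ^0 ≅ Z
degree 1: 15−10−5 = 0 → Ȟ^1 ≅ 0
degree 2: 10−0−10 = 0 plus torsion [2] → Ȟ^2 ≅ Z/2

Ȟ^0 ≅ Z, Ȟ^1 ≅ 0 and Ȟ^2 ≅ Z/2
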